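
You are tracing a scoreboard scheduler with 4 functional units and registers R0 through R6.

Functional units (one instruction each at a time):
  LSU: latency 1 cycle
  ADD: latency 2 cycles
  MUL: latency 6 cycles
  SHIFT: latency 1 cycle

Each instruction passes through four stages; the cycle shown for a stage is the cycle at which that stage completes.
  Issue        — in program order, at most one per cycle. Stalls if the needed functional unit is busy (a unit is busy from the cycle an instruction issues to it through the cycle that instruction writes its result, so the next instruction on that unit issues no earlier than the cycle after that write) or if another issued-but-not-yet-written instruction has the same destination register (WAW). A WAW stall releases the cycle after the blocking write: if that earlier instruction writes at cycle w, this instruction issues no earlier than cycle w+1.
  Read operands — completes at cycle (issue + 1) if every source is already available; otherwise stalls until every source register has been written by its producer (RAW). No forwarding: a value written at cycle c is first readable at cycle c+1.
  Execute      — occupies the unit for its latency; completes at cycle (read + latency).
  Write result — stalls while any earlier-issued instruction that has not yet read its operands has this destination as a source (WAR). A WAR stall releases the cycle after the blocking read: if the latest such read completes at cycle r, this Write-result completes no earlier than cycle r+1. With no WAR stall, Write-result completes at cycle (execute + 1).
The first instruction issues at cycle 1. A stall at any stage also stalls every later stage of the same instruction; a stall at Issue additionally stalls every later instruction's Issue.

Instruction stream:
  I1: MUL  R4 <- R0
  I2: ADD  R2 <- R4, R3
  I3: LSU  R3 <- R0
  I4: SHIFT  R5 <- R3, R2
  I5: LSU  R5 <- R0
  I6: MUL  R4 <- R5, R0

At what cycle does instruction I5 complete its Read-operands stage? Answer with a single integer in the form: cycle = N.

cycle = 18

cycle 1: I1 dispatched to MUL
cycle 2: I1 operands ready | I2 dispatched to ADD
cycle 3: I3 dispatched to LSU
cycle 4: I3 operands ready | I4 dispatched to SHIFT
cycle 5: I3 complete
cycle 8: I1 complete
cycle 9: R4←I1
cycle 10: I2 operands ready
cycle 11: R3←I3
cycle 12: I2 complete
cycle 13: R2←I2
cycle 14: I4 operands ready
cycle 15: I4 complete
cycle 16: R5←I4
cycle 17: I5 dispatched to LSU
cycle 18: I5 operands ready | I6 dispatched to MUL
cycle 19: I5 complete
cycle 20: R5←I5
cycle 21: I6 operands ready
cycle 27: I6 complete
cycle 28: R4←I6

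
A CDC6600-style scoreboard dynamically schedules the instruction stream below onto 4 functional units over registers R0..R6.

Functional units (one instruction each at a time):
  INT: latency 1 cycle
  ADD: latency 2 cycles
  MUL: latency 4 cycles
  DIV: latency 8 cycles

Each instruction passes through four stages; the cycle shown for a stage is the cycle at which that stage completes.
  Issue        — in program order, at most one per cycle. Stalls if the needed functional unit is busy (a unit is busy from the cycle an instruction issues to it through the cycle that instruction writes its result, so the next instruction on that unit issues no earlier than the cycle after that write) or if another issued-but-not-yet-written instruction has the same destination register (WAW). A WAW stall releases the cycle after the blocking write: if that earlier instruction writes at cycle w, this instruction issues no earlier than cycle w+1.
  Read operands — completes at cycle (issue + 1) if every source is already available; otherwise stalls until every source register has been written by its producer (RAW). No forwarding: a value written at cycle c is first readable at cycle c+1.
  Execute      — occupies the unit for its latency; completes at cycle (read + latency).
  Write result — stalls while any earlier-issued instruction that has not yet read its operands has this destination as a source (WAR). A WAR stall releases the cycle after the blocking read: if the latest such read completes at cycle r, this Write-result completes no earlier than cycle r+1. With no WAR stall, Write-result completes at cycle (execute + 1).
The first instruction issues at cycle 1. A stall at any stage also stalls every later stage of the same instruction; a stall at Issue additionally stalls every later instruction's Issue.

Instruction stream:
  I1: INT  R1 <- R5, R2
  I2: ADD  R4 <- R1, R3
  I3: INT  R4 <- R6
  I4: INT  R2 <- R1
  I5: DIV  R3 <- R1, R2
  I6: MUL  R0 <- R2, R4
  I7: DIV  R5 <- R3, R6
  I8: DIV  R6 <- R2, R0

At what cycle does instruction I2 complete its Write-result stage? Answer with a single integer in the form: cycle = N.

cycle = 8

  I1 | 1 | 2 | 3 | 4
  I2 | 2 | 5 | 7 | 8   RAW R1: wait I1 write@4
  I3 | 9 | 10 | 11 | 12   WAW R4: wait I2 write@8
  I4 | 13 | 14 | 15 | 16   struct: INT busy until I3 writes@12
  I5 | 14 | 17 | 25 | 26   RAW R2: wait I4 write@16
  I6 | 15 | 17 | 21 | 22   RAW R2: wait I4 write@16
  I7 | 27 | 28 | 36 | 37   struct: DIV busy until I5 writes@26
  I8 | 38 | 39 | 47 | 48   struct: DIV busy until I7 writes@37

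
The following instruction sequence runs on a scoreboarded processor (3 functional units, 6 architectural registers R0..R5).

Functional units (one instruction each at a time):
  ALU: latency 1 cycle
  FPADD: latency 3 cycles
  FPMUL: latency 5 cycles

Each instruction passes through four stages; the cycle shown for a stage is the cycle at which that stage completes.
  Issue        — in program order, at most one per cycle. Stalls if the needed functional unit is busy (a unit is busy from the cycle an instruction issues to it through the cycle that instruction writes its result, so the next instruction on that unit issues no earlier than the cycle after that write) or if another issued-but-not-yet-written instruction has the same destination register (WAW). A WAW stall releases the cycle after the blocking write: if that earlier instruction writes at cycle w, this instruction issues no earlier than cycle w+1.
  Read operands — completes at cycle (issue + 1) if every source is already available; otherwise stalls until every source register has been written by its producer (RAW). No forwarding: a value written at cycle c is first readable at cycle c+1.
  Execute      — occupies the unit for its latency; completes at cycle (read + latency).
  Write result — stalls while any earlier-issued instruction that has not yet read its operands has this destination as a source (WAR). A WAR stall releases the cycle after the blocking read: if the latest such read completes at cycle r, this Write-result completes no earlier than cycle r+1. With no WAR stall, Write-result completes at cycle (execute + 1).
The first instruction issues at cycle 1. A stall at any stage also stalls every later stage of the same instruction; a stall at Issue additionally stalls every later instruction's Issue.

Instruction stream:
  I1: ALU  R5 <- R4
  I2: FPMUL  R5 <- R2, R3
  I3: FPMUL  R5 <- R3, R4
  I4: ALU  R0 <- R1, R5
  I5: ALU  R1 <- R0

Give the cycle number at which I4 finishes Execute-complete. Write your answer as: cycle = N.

cycle = 22

c1: I1→ALU
c2: I1 RO
c3: I1 EX
c4: I1 WR R5
c5: I2→FPMUL
c6: I2 RO
c11: I2 EX
c12: I2 WR R5
c13: I3→FPMUL
c14: I3 RO, I4→ALU
c19: I3 EX
c20: I3 WR R5
c21: I4 RO
c22: I4 EX
c23: I4 WR R0
c24: I5→ALU
c25: I5 RO
c26: I5 EX
c27: I5 WR R1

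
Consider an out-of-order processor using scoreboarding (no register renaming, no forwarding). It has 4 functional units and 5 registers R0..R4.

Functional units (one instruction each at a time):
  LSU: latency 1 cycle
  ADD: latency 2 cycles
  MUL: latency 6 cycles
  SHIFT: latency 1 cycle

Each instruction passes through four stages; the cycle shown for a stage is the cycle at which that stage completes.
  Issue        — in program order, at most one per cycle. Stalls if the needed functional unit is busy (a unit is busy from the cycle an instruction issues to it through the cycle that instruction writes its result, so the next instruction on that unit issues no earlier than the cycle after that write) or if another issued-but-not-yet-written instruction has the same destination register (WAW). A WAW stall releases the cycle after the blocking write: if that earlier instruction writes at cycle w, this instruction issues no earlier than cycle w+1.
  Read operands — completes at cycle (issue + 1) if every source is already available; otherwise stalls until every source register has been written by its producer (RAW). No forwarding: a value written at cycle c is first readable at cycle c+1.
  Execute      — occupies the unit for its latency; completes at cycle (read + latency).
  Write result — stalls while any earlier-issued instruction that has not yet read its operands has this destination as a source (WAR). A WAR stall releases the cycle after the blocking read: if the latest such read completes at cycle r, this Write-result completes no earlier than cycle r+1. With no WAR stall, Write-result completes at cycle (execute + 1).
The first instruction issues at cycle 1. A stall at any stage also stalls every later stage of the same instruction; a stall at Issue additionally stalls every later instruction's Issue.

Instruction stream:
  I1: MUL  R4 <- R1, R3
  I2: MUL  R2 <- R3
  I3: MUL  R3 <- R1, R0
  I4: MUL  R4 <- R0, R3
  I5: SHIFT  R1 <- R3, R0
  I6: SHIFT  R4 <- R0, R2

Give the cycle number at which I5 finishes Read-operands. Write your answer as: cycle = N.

cycle 1: I1 dispatched to MUL
cycle 2: I1 operands ready
cycle 8: I1 complete
cycle 9: R4←I1
cycle 10: I2 dispatched to MUL
cycle 11: I2 operands ready
cycle 17: I2 complete
cycle 18: R2←I2
cycle 19: I3 dispatched to MUL
cycle 20: I3 operands ready
cycle 26: I3 complete
cycle 27: R3←I3
cycle 28: I4 dispatched to MUL
cycle 29: I4 operands ready; I5 dispatched to SHIFT
cycle 30: I5 operands ready
cycle 31: I5 complete
cycle 32: R1←I5
cycle 35: I4 complete
cycle 36: R4←I4
cycle 37: I6 dispatched to SHIFT
cycle 38: I6 operands ready
cycle 39: I6 complete
cycle 40: R4←I6

cycle = 30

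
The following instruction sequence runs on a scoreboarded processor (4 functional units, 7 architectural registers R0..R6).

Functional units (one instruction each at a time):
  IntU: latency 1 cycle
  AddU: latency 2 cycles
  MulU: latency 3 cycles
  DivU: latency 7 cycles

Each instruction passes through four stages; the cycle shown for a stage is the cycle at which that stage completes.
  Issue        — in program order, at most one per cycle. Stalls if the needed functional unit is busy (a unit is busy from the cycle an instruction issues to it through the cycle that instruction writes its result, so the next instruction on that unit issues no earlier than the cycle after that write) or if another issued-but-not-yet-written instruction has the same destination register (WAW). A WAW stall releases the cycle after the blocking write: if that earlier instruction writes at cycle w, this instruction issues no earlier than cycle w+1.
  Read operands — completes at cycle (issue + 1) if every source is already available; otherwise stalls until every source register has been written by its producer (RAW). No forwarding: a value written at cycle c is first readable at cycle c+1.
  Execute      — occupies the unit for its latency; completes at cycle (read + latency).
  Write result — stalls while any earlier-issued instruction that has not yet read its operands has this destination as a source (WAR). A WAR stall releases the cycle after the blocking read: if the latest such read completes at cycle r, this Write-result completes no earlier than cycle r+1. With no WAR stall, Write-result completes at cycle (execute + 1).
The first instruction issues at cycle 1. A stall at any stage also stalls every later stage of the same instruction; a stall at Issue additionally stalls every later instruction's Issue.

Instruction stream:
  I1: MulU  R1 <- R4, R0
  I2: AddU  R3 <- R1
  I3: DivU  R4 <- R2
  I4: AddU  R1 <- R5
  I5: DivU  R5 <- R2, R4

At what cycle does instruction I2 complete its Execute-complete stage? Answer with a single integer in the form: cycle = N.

cycle = 9

[I1] 1/2/5/6
[I2] 2/7/9/10  (RAW R1: wait I1 write@6)
[I3] 3/4/11/12
[I4] 11/12/14/15  (struct: AddU busy until I2 writes@10)
[I5] 13/14/21/22  (struct: DivU busy until I3 writes@12)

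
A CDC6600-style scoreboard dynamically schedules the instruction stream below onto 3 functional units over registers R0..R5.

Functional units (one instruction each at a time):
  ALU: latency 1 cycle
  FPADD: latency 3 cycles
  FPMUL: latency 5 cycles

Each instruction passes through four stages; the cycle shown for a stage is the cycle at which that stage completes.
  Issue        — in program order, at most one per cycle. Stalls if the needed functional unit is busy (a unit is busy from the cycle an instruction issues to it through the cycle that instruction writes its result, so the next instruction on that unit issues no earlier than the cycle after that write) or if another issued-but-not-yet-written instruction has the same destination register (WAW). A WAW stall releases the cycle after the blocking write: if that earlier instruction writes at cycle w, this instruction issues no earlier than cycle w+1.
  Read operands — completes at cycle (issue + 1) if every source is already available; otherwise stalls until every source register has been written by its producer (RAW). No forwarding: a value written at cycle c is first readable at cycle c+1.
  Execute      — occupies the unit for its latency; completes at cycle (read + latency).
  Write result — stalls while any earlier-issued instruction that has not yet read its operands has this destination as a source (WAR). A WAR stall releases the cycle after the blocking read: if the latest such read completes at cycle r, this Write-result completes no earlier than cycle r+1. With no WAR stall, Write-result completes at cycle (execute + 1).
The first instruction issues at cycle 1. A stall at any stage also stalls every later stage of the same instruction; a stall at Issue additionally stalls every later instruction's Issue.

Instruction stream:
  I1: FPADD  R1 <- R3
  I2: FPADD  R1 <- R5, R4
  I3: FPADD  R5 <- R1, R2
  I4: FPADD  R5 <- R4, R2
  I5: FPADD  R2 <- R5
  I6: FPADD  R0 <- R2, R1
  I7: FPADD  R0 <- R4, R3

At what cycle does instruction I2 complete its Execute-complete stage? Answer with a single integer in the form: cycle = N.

cycle = 11

I1  is:1  ro:2  ex:5  wr:6
I2  is:7  ro:8  ex:11  wr:12  — struct: FPADD busy until I1 writes@6
I3  is:13  ro:14  ex:17  wr:18  — struct: FPADD busy until I2 writes@12
I4  is:19  ro:20  ex:23  wr:24  — struct: FPADD busy until I3 writes@18
I5  is:25  ro:26  ex:29  wr:30  — struct: FPADD busy until I4 writes@24
I6  is:31  ro:32  ex:35  wr:36  — struct: FPADD busy until I5 writes@30
I7  is:37  ro:38  ex:41  wr:42  — struct: FPADD busy until I6 writes@36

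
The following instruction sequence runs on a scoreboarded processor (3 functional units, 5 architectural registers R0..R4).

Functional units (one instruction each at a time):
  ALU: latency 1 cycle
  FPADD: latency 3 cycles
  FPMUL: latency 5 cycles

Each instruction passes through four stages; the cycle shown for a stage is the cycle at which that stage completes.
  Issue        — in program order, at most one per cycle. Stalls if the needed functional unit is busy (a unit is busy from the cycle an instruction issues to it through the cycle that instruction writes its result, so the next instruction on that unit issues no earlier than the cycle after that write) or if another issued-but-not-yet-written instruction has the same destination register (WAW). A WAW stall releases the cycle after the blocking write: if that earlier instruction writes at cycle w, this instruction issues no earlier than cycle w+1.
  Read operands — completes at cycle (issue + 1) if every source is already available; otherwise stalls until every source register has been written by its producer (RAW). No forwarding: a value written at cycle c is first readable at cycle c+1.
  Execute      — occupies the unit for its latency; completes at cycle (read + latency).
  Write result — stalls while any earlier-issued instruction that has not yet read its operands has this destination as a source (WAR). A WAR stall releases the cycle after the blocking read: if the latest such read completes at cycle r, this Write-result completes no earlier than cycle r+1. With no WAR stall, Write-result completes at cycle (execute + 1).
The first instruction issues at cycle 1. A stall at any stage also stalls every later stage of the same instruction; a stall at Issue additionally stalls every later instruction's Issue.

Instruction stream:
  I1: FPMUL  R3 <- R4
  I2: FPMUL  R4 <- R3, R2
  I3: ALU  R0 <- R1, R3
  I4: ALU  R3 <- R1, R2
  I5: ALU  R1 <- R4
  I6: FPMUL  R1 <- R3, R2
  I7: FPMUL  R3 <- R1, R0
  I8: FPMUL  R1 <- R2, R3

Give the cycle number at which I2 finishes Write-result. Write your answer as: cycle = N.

cycle = 16

c1: issue I1 (FPMUL)
c2: I1 read-ops
c7: I1 finished on FPMUL
c8: I1→R3
c9: issue I2 (FPMUL)
c10: I2 read-ops | issue I3 (ALU)
c11: I3 read-ops
c12: I3 finished on ALU
c13: I3→R0
c14: issue I4 (ALU)
c15: I2 finished on FPMUL | I4 read-ops
c16: I2→R4 | I4 finished on ALU
c17: I4→R3
c18: issue I5 (ALU)
c19: I5 read-ops
c20: I5 finished on ALU
c21: I5→R1
c22: issue I6 (FPMUL)
c23: I6 read-ops
c28: I6 finished on FPMUL
c29: I6→R1
c30: issue I7 (FPMUL)
c31: I7 read-ops
c36: I7 finished on FPMUL
c37: I7→R3
c38: issue I8 (FPMUL)
c39: I8 read-ops
c44: I8 finished on FPMUL
c45: I8→R1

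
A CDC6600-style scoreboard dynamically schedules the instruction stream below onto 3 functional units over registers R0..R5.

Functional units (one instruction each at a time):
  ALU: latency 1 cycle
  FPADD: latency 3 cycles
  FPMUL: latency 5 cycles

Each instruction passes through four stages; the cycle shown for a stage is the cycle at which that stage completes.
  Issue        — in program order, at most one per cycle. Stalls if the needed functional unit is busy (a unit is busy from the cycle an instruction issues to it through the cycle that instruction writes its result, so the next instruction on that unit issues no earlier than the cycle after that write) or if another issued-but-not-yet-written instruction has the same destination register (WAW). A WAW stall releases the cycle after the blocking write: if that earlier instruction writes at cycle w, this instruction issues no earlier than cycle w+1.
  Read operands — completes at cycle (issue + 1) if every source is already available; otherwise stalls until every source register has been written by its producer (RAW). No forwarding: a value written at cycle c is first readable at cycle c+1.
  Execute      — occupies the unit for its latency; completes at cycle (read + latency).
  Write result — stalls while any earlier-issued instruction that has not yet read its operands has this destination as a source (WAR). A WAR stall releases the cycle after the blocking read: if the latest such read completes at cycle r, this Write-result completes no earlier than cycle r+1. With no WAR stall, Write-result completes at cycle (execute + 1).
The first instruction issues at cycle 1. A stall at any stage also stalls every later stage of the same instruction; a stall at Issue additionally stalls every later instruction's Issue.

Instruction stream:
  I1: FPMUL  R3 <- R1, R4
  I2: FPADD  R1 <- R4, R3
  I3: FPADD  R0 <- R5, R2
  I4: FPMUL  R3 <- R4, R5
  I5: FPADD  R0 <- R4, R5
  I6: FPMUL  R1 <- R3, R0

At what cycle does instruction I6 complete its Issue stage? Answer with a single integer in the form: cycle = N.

I1  is:1  ro:2  ex:7  wr:8
I2  is:2  ro:9  ex:12  wr:13  — RAW R3: wait I1 write@8
I3  is:14  ro:15  ex:18  wr:19  — struct: FPADD busy until I2 writes@13
I4  is:15  ro:16  ex:21  wr:22
I5  is:20  ro:21  ex:24  wr:25  — struct: FPADD busy until I3 writes@19
I6  is:23  ro:26  ex:31  wr:32  — struct: FPMUL busy until I4 writes@22, RAW R0: wait I5 write@25

cycle = 23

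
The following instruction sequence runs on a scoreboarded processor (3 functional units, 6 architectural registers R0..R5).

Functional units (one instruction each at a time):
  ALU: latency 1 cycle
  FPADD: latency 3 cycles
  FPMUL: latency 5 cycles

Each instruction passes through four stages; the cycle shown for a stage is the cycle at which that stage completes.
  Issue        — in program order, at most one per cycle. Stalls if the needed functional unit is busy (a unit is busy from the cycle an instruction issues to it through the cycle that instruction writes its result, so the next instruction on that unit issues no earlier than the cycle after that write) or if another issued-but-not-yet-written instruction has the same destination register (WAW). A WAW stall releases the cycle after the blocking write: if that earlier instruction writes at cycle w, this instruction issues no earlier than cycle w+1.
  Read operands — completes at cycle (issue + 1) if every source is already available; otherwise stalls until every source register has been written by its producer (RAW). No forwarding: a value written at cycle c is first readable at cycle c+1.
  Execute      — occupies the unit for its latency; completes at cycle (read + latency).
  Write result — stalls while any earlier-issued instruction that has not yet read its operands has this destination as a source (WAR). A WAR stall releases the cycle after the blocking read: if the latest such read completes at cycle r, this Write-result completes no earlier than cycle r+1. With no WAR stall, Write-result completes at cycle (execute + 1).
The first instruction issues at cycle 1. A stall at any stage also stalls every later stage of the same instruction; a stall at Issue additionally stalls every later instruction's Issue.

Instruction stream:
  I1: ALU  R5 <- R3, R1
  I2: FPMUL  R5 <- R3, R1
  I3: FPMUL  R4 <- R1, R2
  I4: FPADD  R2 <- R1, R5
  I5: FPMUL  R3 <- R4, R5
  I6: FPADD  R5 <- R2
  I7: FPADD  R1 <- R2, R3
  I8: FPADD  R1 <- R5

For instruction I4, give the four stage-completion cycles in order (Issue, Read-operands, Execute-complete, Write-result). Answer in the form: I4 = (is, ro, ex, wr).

c1: I1 issues→ALU
c2: I1 reads
c3: I1 exec-done
c4: I1 writes R5
c5: I2 issues→FPMUL
c6: I2 reads
c11: I2 exec-done
c12: I2 writes R5
c13: I3 issues→FPMUL
c14: I3 reads · I4 issues→FPADD
c15: I4 reads
c18: I4 exec-done
c19: I3 exec-done · I4 writes R2
c20: I3 writes R4
c21: I5 issues→FPMUL
c22: I5 reads · I6 issues→FPADD
c23: I6 reads
c26: I6 exec-done
c27: I5 exec-done · I6 writes R5
c28: I5 writes R3 · I7 issues→FPADD
c29: I7 reads
c32: I7 exec-done
c33: I7 writes R1
c34: I8 issues→FPADD
c35: I8 reads
c38: I8 exec-done
c39: I8 writes R1

I4 = (14, 15, 18, 19)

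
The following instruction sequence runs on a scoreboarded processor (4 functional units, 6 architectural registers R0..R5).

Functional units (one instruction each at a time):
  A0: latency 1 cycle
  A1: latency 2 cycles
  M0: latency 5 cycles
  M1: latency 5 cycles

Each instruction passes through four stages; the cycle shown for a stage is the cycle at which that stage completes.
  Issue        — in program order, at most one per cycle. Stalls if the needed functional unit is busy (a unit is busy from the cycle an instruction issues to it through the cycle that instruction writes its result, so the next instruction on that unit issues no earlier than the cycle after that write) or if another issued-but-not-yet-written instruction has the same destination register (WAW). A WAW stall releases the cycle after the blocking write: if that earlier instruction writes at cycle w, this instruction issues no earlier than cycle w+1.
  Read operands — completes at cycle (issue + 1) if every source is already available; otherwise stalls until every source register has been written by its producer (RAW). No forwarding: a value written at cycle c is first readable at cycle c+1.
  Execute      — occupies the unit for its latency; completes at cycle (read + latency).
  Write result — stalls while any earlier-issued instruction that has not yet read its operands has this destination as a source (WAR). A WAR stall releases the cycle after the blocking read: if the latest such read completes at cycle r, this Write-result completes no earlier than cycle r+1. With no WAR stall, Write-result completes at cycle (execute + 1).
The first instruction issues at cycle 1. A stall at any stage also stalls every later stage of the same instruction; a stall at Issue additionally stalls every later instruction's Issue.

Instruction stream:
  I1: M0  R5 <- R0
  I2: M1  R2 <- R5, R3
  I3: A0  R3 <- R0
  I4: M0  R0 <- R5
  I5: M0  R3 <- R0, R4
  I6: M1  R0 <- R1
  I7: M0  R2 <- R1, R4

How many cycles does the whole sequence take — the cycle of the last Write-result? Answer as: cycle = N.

cycle = 32

[1] issue I1 (M0)
[2] I1 read-ops | issue I2 (M1)
[3] issue I3 (A0)
[4] I3 read-ops
[5] I3 finished on A0
[7] I1 finished on M0
[8] I1→R5
[9] I2 read-ops | issue I4 (M0)
[10] I3→R3 | I4 read-ops
[14] I2 finished on M1
[15] I2→R2 | I4 finished on M0
[16] I4→R0
[17] issue I5 (M0)
[18] I5 read-ops | issue I6 (M1)
[19] I6 read-ops
[23] I5 finished on M0
[24] I5→R3 | I6 finished on M1
[25] I6→R0 | issue I7 (M0)
[26] I7 read-ops
[31] I7 finished on M0
[32] I7→R2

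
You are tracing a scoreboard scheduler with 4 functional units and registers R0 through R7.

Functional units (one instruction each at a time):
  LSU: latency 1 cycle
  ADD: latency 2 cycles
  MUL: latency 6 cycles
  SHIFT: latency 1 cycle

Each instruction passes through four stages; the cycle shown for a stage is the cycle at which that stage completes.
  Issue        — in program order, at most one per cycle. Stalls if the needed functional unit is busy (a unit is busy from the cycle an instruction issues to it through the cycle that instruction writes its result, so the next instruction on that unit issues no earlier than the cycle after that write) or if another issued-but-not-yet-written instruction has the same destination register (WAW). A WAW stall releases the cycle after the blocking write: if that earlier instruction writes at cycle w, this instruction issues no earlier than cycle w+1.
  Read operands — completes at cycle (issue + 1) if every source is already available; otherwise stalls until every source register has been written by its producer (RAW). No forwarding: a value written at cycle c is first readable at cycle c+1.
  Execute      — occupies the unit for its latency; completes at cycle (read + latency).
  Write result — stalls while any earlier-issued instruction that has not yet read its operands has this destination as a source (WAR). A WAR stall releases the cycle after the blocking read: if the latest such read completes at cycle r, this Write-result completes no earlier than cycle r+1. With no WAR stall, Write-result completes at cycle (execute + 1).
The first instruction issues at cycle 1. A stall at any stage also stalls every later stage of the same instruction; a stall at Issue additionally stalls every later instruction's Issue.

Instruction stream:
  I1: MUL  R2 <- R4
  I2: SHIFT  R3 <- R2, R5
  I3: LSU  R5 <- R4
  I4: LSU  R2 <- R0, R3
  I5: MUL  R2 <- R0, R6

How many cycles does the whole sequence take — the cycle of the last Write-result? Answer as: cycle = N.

cycle = 24

I1 -> (1, 2, 8, 9)
I2 -> (2, 10, 11, 12)  // RAW R2: wait I1 write@9
I3 -> (3, 4, 5, 11)  // WAR R5: wait I2 read@10
I4 -> (12, 13, 14, 15)  // struct: LSU busy until I3 writes@11
I5 -> (16, 17, 23, 24)  // WAW R2: wait I4 write@15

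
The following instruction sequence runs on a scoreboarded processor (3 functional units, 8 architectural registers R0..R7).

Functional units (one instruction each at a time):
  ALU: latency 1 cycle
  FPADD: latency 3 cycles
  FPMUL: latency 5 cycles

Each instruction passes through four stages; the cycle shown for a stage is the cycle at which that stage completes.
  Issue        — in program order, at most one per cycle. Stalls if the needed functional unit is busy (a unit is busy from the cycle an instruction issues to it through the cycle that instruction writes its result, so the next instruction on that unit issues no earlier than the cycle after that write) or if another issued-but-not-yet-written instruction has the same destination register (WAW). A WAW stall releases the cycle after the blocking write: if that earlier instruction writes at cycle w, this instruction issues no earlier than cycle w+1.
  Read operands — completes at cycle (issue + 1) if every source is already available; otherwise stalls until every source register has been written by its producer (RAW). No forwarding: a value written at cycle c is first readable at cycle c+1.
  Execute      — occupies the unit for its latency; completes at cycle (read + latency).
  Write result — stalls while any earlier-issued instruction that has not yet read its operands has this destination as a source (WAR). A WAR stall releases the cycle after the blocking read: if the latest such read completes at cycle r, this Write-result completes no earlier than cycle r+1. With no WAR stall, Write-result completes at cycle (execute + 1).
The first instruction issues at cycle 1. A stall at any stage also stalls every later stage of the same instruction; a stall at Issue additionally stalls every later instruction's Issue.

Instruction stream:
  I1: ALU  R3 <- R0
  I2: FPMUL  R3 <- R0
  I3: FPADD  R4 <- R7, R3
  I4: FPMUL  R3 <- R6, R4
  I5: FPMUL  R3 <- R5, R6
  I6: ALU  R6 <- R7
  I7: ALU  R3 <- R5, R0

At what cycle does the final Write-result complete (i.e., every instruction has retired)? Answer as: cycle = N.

cycle = 36

t=1  I1 issues→ALU
t=2  I1 reads
t=3  I1 exec-done
t=4  I1 writes R3
t=5  I2 issues→FPMUL
t=6  I2 reads · I3 issues→FPADD
t=11  I2 exec-done
t=12  I2 writes R3
t=13  I3 reads · I4 issues→FPMUL
t=16  I3 exec-done
t=17  I3 writes R4
t=18  I4 reads
t=23  I4 exec-done
t=24  I4 writes R3
t=25  I5 issues→FPMUL
t=26  I5 reads · I6 issues→ALU
t=27  I6 reads
t=28  I6 exec-done
t=29  I6 writes R6
t=31  I5 exec-done
t=32  I5 writes R3
t=33  I7 issues→ALU
t=34  I7 reads
t=35  I7 exec-done
t=36  I7 writes R3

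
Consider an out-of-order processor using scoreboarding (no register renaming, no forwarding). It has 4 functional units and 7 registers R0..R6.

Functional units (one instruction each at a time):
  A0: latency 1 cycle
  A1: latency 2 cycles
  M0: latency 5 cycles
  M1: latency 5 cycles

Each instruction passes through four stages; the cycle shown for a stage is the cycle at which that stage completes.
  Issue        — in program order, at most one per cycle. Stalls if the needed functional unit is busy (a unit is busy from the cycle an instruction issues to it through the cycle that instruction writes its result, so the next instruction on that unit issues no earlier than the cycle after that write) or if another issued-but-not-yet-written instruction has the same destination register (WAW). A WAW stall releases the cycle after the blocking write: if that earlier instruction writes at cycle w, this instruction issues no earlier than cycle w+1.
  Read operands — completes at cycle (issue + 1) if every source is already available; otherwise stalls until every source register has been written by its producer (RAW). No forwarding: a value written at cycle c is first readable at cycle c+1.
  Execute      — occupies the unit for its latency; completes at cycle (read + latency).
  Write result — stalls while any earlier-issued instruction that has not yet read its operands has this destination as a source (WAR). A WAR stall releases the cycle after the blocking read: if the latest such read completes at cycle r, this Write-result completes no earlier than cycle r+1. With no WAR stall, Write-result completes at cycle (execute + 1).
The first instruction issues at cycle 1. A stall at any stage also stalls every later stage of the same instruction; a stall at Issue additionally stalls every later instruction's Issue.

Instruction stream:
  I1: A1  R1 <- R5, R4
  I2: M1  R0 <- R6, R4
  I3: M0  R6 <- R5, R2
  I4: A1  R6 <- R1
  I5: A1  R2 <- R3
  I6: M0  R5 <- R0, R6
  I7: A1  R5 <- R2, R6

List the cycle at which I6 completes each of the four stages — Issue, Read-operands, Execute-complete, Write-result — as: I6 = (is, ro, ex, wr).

c1: I1 dispatched to A1
c2: I1 operands ready; I2 dispatched to M1
c3: I2 operands ready; I3 dispatched to M0
c4: I1 complete; I3 operands ready
c5: R1←I1
c8: I2 complete
c9: R0←I2; I3 complete
c10: R6←I3
c11: I4 dispatched to A1
c12: I4 operands ready
c14: I4 complete
c15: R6←I4
c16: I5 dispatched to A1
c17: I5 operands ready; I6 dispatched to M0
c18: I6 operands ready
c19: I5 complete
c20: R2←I5
c23: I6 complete
c24: R5←I6
c25: I7 dispatched to A1
c26: I7 operands ready
c28: I7 complete
c29: R5←I7

I6 = (17, 18, 23, 24)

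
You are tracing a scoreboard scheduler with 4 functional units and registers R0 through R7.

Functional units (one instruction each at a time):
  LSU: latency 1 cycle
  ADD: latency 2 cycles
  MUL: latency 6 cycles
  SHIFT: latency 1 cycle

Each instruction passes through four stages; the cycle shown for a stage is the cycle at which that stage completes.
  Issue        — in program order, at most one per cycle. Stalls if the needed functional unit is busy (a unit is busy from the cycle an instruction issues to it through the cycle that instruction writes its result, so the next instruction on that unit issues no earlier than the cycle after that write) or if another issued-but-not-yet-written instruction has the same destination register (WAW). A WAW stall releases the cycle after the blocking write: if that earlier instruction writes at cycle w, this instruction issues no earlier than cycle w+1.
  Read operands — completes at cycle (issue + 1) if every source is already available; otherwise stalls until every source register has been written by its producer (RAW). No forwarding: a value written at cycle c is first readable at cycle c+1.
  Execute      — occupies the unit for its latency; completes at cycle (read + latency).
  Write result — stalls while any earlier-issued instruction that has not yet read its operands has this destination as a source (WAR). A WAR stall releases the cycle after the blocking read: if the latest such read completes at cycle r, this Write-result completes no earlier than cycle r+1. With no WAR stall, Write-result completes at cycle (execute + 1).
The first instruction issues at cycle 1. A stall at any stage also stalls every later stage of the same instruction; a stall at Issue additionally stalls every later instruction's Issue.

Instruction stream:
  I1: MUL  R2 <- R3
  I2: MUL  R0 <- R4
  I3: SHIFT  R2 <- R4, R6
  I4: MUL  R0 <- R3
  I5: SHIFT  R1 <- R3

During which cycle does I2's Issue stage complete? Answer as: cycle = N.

1) issue 1, read 2, done 8, write 9
2) issue 10, read 11, done 17, write 18  <struct: MUL busy until I1 writes@9>
3) issue 11, read 12, done 13, write 14
4) issue 19, read 20, done 26, write 27  <struct: MUL busy until I2 writes@18>
5) issue 20, read 21, done 22, write 23

cycle = 10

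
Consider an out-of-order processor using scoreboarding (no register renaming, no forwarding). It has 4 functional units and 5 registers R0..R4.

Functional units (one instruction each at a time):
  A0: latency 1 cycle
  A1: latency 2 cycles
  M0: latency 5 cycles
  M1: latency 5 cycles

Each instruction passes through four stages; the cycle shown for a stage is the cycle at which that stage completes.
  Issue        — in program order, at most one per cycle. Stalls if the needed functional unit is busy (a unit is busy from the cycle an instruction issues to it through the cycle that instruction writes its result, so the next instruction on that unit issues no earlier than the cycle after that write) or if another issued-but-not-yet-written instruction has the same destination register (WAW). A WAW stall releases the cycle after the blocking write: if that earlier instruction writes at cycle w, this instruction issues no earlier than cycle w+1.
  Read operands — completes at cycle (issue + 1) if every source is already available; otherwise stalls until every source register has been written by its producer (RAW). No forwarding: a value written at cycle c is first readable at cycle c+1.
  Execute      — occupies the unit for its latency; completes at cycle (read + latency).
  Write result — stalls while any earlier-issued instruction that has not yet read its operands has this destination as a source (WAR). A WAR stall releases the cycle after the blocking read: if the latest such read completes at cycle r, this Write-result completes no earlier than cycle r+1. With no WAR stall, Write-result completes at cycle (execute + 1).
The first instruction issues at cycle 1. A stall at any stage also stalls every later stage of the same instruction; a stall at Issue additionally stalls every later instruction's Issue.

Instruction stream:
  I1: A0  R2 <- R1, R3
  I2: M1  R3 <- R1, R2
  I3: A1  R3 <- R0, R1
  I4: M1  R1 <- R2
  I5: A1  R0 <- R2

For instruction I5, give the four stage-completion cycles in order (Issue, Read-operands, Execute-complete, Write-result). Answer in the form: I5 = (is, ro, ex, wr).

t=1  I1 dispatched to A0
t=2  I1 operands ready | I2 dispatched to M1
t=3  I1 complete
t=4  R2←I1
t=5  I2 operands ready
t=10  I2 complete
t=11  R3←I2
t=12  I3 dispatched to A1
t=13  I3 operands ready | I4 dispatched to M1
t=14  I4 operands ready
t=15  I3 complete
t=16  R3←I3
t=17  I5 dispatched to A1
t=18  I5 operands ready
t=19  I4 complete
t=20  R1←I4 | I5 complete
t=21  R0←I5

I5 = (17, 18, 20, 21)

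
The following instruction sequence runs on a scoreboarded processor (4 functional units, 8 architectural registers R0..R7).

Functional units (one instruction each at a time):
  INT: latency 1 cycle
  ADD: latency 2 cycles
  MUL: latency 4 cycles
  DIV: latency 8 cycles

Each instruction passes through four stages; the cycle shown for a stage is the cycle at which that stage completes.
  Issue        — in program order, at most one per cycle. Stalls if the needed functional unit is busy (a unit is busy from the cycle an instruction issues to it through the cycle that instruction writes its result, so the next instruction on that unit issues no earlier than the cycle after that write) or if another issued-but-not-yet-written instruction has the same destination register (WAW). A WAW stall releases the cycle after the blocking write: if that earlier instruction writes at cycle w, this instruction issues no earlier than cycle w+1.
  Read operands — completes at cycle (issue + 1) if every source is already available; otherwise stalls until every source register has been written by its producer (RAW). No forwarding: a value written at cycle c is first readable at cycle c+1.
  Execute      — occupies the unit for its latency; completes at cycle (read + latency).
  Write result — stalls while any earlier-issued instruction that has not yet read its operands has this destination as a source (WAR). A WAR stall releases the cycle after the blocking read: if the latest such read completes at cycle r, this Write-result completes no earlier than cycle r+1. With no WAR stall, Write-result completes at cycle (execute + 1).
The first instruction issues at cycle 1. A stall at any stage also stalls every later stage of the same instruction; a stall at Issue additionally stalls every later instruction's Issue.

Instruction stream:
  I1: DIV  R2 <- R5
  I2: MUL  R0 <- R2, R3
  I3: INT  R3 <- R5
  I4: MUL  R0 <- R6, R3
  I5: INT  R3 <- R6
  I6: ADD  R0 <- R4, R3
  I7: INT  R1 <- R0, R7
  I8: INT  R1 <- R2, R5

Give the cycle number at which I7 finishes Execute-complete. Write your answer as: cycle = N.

cycle = 31

[1] issue I1 (DIV)
[2] I1 read-ops; issue I2 (MUL)
[3] issue I3 (INT)
[4] I3 read-ops
[5] I3 finished on INT
[10] I1 finished on DIV
[11] I1→R2
[12] I2 read-ops
[13] I3→R3
[16] I2 finished on MUL
[17] I2→R0
[18] issue I4 (MUL)
[19] I4 read-ops; issue I5 (INT)
[20] I5 read-ops
[21] I5 finished on INT
[22] I5→R3
[23] I4 finished on MUL
[24] I4→R0
[25] issue I6 (ADD)
[26] I6 read-ops; issue I7 (INT)
[28] I6 finished on ADD
[29] I6→R0
[30] I7 read-ops
[31] I7 finished on INT
[32] I7→R1
[33] issue I8 (INT)
[34] I8 read-ops
[35] I8 finished on INT
[36] I8→R1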